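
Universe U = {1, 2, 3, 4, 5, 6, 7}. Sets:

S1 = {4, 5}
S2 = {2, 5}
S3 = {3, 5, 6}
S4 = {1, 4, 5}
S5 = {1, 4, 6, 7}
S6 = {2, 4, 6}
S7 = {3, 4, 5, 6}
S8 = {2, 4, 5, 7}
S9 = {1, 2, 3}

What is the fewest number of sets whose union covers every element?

S1, S5, S9 together cover {1, 2, 3, 4, 5, 6, 7} — every element.
No 2 of the 9 sets cover everything (all 36 pairs fall short), so 3 is minimum.

3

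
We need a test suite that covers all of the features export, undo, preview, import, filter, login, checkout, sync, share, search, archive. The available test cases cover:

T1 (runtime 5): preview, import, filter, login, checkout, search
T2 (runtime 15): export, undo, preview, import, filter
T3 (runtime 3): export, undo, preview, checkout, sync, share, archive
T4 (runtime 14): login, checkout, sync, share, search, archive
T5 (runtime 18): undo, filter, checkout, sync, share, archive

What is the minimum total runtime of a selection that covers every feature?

8

T1, T3 cover every feature at runtime 5 + 3 = 8.
Any cover uses at least 2 test cases; among all covering selections none totals below 8.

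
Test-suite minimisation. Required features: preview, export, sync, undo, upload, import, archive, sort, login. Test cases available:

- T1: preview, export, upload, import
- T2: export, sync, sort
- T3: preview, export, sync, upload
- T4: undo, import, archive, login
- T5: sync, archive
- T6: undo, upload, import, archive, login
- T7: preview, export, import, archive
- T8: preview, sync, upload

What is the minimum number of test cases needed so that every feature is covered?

T1, T2, T4 together cover {preview, export, sync, undo, upload, import, archive, sort, login} — every feature.
No 2 of the 8 test cases cover everything (all 28 pairs fall short), so 3 is minimum.

3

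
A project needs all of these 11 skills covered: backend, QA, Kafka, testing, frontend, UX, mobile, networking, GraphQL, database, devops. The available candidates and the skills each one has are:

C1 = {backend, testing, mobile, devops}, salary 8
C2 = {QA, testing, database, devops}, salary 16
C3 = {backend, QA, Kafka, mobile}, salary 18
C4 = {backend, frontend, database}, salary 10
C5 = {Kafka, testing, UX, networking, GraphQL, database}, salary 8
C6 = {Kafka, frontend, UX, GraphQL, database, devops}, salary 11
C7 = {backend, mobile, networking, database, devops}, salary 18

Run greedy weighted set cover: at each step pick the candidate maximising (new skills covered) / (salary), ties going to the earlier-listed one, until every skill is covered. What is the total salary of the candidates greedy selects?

Pick 1: C5 adds 6 new (Kafka, testing, UX, networking, GraphQL, database) at salary 8 (ratio 6/8).
Pick 2: C1 adds 3 new (backend, mobile, devops) at salary 8 (ratio 3/8).
Pick 3: C4 adds 1 new (frontend) at salary 10 (ratio 1/10).
Pick 4: C2 adds 1 new (QA) at salary 16 (ratio 1/16).
Greedy total salary: 8 + 8 + 10 + 16 = 42. (The true optimum is 37, so greedy overshoots here.)

42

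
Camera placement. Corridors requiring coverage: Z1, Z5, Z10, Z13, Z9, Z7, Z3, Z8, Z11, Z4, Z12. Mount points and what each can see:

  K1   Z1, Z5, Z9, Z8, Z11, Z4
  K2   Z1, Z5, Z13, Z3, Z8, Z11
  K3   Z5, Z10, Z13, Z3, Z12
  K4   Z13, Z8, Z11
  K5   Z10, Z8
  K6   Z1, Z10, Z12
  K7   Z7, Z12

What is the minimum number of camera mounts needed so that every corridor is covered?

K1, K3, K7 together cover {Z1, Z5, Z10, Z13, Z9, Z7, Z3, Z8, Z11, Z4, Z12} — every corridor.
No 2 of the 7 camera mounts cover everything (all 21 pairs fall short), so 3 is minimum.

3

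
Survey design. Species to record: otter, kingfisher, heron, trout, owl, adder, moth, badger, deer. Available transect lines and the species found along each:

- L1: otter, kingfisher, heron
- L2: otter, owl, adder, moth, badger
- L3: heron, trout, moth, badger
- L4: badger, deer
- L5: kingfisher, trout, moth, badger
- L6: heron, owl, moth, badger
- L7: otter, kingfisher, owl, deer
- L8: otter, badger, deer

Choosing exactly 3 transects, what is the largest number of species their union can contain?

9

Choosing L2, L3, L7 covers {otter, kingfisher, heron, trout, owl, adder, moth, badger, deer} — 9 species.
That is all 9 species.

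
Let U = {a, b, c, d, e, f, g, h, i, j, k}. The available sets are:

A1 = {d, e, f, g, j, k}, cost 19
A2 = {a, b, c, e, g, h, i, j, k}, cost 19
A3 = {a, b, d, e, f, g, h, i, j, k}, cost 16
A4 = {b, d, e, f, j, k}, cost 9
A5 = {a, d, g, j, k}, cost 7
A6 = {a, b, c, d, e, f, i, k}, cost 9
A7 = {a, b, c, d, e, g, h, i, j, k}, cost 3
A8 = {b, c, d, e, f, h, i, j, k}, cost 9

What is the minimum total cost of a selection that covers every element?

12

A4, A7 cover every element at cost 9 + 3 = 12.
Any cover uses at least 2 sets; among all covering selections none totals below 12.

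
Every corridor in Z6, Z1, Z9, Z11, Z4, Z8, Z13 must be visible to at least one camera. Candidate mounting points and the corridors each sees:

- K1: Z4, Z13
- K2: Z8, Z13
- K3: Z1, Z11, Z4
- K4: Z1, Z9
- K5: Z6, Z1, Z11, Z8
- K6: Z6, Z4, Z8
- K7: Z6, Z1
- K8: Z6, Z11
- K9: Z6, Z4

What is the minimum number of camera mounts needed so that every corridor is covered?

K1, K4, K5 together cover {Z6, Z1, Z9, Z11, Z4, Z8, Z13} — every corridor.
No 2 of the 9 camera mounts cover everything (all 36 pairs fall short), so 3 is minimum.

3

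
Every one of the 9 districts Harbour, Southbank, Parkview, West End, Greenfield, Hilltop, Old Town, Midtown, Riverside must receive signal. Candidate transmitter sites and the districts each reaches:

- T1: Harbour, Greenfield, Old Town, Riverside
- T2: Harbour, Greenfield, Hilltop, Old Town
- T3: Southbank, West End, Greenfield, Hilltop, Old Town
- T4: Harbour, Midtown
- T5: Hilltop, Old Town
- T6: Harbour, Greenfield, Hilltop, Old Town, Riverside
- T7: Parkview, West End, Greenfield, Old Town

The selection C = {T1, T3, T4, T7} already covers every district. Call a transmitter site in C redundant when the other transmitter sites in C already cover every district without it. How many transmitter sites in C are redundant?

0

Drop T1: Riverside uncovered — not redundant.
Drop T3: Southbank, Hilltop uncovered — not redundant.
Drop T4: Midtown uncovered — not redundant.
Drop T7: Parkview uncovered — not redundant.
None of the transmitter sites in C is redundant.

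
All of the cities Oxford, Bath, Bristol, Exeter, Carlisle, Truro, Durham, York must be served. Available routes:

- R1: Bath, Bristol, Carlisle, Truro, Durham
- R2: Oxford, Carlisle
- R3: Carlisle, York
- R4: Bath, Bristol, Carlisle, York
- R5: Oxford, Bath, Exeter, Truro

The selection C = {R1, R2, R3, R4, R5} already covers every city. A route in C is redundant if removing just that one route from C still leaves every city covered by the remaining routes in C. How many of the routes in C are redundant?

3

Drop R1: Durham uncovered — not redundant.
Drop R2: the rest still cover every city — redundant.
Drop R3: the rest still cover every city — redundant.
Drop R4: the rest still cover every city — redundant.
Drop R5: Exeter uncovered — not redundant.
3 redundant: R2, R3, R4.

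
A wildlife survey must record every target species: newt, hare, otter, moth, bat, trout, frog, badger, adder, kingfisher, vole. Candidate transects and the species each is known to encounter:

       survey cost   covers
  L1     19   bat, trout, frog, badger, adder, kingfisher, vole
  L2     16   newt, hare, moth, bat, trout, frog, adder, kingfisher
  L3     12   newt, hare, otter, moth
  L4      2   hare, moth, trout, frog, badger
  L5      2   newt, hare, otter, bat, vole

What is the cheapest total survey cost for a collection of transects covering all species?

20

L2, L4, L5 cover every species at survey cost 16 + 2 + 2 = 20.
Any cover uses at least 2 transects; among all covering selections none totals below 20.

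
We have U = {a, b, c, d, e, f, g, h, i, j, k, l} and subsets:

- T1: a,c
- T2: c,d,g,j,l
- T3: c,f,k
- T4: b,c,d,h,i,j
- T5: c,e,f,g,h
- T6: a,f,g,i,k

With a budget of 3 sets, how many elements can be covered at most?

Choosing T2, T4, T6 covers {a, b, c, d, f, g, h, i, j, k, l} — 11 elements.
No choice of 3 sets does better; here e is left uncovered.

11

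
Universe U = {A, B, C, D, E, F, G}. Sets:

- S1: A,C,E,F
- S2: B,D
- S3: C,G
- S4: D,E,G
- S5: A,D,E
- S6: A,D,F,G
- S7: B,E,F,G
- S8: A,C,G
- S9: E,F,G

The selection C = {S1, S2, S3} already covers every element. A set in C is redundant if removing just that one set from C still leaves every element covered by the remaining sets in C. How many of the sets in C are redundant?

0

Drop S1: A, E, F uncovered — not redundant.
Drop S2: B, D uncovered — not redundant.
Drop S3: G uncovered — not redundant.
None of the sets in C is redundant.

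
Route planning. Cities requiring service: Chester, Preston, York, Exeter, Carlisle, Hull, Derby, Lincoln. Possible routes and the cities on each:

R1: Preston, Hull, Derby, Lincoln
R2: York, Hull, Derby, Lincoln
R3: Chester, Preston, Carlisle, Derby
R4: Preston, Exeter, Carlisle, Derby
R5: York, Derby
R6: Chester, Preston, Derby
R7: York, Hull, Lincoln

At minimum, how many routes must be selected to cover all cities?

R2, R3, R4 together cover {Chester, Preston, York, Exeter, Carlisle, Hull, Derby, Lincoln} — every city.
No 2 of the 7 routes cover everything (all 21 pairs fall short), so 3 is minimum.

3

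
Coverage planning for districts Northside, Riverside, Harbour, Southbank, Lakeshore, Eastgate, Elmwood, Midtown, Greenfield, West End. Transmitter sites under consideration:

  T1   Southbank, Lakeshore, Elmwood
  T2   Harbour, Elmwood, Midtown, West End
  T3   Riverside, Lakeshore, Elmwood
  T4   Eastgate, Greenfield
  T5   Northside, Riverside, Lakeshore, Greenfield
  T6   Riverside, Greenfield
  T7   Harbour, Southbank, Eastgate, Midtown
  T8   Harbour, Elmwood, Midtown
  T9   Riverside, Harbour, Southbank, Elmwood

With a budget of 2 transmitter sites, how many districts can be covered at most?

Choosing T2, T5 covers {Northside, Riverside, Harbour, Lakeshore, Elmwood, Midtown, Greenfield, West End} — 8 districts.
No choice of 2 transmitter sites does better; here Southbank, Eastgate are left uncovered.

8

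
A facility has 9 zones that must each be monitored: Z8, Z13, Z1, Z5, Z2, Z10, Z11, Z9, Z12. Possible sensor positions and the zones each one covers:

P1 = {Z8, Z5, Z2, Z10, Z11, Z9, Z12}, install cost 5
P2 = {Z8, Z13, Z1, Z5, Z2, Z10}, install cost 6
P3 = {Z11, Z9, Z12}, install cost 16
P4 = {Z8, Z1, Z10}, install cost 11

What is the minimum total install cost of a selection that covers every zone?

11

P1, P2 cover every zone at install cost 5 + 6 = 11.
Any cover uses at least 2 sensor positions; among all covering selections none totals below 11.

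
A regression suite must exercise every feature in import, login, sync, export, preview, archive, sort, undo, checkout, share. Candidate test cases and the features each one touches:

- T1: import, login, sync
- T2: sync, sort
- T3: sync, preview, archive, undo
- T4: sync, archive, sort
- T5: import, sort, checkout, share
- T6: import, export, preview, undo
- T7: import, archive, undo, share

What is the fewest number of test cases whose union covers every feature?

T1, T3, T5, T6 together cover {import, login, sync, export, preview, archive, sort, undo, checkout, share} — every feature.
No 3 of the 7 test cases cover everything (all 35 triples fall short), so 4 is minimum.

4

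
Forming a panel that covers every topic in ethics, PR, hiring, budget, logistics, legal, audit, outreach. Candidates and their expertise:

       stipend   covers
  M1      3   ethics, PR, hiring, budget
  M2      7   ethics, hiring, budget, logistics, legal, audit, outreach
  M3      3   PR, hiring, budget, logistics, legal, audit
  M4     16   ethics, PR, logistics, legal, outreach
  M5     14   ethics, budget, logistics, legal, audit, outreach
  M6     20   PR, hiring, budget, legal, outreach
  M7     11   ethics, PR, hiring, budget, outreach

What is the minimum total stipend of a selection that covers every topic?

10

M1, M2 cover every topic at stipend 3 + 7 = 10.
Any cover uses at least 2 members; among all covering selections none totals below 10.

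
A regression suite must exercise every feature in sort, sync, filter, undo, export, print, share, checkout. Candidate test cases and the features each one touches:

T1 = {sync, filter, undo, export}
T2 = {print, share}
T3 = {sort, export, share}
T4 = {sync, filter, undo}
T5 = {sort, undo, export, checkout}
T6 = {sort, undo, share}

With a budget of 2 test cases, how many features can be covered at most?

Choosing T1, T2 covers {sync, filter, undo, export, print, share} — 6 features.
No choice of 2 test cases does better; here sort, checkout are left uncovered.

6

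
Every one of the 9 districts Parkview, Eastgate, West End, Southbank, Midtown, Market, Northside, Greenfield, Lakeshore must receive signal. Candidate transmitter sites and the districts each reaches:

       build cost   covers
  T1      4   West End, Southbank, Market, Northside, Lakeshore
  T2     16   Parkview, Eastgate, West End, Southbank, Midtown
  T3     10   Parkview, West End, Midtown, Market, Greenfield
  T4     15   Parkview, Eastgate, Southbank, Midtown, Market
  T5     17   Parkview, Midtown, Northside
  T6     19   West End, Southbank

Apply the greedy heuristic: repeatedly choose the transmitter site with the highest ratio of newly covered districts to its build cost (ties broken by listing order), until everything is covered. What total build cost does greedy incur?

29

Pick 1: T1 adds 5 new (West End, Southbank, Market, Northside, Lakeshore) at build cost 4 (ratio 5/4).
Pick 2: T3 adds 3 new (Parkview, Midtown, Greenfield) at build cost 10 (ratio 3/10).
Pick 3: T4 adds 1 new (Eastgate) at build cost 15 (ratio 1/15).
Greedy total build cost: 4 + 10 + 15 = 29.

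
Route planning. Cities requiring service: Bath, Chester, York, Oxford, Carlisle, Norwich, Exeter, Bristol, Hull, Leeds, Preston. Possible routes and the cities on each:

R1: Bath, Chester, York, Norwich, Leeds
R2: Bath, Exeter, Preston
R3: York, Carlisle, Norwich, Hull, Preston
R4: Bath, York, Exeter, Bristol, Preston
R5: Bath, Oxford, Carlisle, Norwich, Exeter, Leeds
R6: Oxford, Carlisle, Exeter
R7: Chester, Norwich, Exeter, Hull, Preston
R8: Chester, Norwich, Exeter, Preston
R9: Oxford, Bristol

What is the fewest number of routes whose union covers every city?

3

R4, R5, R7 together cover {Bath, Chester, York, Oxford, Carlisle, Norwich, Exeter, Bristol, Hull, Leeds, Preston} — every city.
No 2 of the 9 routes cover everything (all 36 pairs fall short), so 3 is minimum.
Greedy (largest uncovered first) would take R5, R3, R1, R4 — 4 routes — but 3 suffice.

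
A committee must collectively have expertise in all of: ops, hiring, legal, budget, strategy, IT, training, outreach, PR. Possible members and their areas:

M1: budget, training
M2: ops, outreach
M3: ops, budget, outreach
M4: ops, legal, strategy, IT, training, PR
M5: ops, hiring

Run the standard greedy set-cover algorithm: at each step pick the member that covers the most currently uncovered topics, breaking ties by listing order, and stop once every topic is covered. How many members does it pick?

Pick 1: M4 covers 6 new topics (ops, legal, strategy, IT, training, PR).
Pick 2: M3 covers 2 new topics (budget, outreach).
Pick 3: M5 covers 1 new topics (hiring).
Greedy uses 3 members.

3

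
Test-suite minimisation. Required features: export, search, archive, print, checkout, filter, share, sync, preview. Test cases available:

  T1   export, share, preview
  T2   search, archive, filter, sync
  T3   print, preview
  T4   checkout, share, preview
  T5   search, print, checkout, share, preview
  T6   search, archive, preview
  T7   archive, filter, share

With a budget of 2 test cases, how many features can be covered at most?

Choosing T2, T5 covers {search, archive, print, checkout, filter, share, sync, preview} — 8 features.
No choice of 2 test cases does better; here export is left uncovered.

8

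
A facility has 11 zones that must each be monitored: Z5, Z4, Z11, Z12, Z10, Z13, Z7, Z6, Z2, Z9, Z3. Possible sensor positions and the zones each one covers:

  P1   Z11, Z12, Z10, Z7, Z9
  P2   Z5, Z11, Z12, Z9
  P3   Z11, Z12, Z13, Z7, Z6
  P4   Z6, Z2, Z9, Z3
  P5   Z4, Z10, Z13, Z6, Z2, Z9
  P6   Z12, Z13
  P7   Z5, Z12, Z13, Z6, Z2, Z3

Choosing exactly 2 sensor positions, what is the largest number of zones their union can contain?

Choosing P1, P7 covers {Z5, Z11, Z12, Z10, Z13, Z7, Z6, Z2, Z9, Z3} — 10 zones.
No choice of 2 sensor positions does better; here Z4 is left uncovered.

10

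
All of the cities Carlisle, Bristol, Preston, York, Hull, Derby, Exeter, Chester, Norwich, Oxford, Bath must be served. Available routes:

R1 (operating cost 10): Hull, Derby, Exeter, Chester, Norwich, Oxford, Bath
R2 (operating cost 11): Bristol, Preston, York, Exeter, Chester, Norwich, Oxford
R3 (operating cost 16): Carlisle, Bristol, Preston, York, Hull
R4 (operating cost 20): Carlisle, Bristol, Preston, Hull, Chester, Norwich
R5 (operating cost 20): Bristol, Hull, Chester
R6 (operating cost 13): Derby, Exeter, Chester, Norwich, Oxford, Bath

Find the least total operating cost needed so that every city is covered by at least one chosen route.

26

R1, R3 cover every city at operating cost 10 + 16 = 26.
Any cover uses at least 2 routes; among all covering selections none totals below 26.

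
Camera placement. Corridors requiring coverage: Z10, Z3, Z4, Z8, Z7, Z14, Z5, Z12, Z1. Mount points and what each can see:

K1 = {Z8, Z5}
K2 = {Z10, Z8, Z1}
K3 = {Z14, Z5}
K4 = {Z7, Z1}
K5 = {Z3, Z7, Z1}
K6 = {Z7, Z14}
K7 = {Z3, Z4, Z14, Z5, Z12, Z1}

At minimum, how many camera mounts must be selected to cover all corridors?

3

K2, K4, K7 together cover {Z10, Z3, Z4, Z8, Z7, Z14, Z5, Z12, Z1} — every corridor.
No 2 of the 7 camera mounts cover everything (all 21 pairs fall short), so 3 is minimum.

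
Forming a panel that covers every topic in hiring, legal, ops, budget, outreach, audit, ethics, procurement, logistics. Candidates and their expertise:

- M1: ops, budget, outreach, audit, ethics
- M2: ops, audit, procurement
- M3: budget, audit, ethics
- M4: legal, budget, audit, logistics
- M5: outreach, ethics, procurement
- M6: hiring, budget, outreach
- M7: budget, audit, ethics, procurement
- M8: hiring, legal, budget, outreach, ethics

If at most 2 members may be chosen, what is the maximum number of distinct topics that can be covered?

8

Choosing M2, M8 covers {hiring, legal, ops, budget, outreach, audit, ethics, procurement} — 8 topics.
No choice of 2 members does better; here logistics is left uncovered.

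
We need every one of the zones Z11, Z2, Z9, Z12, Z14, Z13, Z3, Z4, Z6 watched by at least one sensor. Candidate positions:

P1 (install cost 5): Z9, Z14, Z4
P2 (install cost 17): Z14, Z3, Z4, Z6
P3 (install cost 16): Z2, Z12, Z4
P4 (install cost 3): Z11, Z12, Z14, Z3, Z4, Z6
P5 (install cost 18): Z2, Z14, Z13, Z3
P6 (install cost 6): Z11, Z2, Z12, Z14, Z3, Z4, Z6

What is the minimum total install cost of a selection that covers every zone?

P1, P4, P5 cover every zone at install cost 5 + 3 + 18 = 26.
Any cover uses at least 3 sensor positions; among all covering selections none totals below 26.
Greedy by coverage-per-install cost would pick P4, P1, P6, P5 for 32 — worse than the optimum 26.

26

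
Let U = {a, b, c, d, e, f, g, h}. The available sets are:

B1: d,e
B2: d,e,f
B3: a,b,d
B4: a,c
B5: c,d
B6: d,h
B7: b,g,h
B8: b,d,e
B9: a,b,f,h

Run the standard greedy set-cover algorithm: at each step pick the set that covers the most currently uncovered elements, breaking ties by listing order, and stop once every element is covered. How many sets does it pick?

Pick 1: B9 covers 4 new elements (a, b, f, h).
Pick 2: B1 covers 2 new elements (d, e).
Pick 3: B4 covers 1 new elements (c).
Pick 4: B7 covers 1 new elements (g).
Greedy uses 4 sets. (The true minimum is 3.)

4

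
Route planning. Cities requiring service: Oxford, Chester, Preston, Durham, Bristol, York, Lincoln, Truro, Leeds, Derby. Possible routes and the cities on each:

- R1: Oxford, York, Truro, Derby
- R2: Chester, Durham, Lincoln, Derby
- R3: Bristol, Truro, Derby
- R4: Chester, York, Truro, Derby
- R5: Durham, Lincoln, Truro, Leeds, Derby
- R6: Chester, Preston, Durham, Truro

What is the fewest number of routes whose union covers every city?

4

R1, R3, R5, R6 together cover {Oxford, Chester, Preston, Durham, Bristol, York, Lincoln, Truro, Leeds, Derby} — every city.
No 3 of the 6 routes cover everything (all 20 triples fall short), so 4 is minimum.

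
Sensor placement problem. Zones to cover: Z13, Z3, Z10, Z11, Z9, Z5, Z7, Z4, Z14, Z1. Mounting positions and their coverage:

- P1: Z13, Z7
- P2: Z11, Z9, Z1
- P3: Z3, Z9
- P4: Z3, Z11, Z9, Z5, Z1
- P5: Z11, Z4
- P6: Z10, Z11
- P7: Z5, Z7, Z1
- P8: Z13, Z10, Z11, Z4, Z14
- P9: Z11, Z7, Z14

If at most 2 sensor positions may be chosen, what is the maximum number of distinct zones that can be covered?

Choosing P4, P8 covers {Z13, Z3, Z10, Z11, Z9, Z5, Z4, Z14, Z1} — 9 zones.
No choice of 2 sensor positions does better; here Z7 is left uncovered.

9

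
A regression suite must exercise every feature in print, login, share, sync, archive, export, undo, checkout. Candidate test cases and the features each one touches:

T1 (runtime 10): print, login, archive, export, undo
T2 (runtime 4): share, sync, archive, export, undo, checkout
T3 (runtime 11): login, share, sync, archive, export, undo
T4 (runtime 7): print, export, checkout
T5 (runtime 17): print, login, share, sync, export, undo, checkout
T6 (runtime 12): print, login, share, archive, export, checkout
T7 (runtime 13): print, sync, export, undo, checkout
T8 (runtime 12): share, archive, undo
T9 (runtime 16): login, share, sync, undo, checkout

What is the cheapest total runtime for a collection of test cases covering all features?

14

T1, T2 cover every feature at runtime 10 + 4 = 14.
Any cover uses at least 2 test cases; among all covering selections none totals below 14.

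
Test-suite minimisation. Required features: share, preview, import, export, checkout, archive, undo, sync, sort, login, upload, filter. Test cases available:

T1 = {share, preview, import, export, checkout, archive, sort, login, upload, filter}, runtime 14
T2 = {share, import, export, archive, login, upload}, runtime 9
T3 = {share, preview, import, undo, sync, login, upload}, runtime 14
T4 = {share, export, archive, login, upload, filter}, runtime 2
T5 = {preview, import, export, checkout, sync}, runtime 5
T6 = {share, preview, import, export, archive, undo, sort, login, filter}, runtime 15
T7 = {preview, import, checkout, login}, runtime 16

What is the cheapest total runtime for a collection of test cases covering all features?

T4, T5, T6 cover every feature at runtime 2 + 5 + 15 = 22.
Any cover uses at least 2 test cases; among all covering selections none totals below 22.

22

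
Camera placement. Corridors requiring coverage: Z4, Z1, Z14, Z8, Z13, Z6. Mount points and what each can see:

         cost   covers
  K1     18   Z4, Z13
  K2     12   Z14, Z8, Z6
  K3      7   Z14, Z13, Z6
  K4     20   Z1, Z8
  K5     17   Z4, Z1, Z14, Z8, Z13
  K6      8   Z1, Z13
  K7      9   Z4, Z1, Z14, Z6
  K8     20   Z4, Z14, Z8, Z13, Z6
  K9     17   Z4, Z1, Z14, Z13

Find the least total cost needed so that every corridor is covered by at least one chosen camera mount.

24

K3, K5 cover every corridor at cost 7 + 17 = 24.
Any cover uses at least 2 camera mounts; among all covering selections none totals below 24.
Greedy by coverage-per-cost would pick K7, K3, K2 for 28 — worse than the optimum 24.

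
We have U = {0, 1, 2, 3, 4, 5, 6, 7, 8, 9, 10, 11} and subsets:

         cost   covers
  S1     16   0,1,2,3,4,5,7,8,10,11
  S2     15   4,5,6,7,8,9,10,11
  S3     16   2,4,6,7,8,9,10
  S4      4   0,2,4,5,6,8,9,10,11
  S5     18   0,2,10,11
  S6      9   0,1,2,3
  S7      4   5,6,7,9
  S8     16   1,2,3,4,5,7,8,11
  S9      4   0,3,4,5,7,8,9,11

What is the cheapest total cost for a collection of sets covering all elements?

S4, S6, S7 cover every element at cost 4 + 9 + 4 = 17.
Any cover uses at least 2 sets; among all covering selections none totals below 17.

17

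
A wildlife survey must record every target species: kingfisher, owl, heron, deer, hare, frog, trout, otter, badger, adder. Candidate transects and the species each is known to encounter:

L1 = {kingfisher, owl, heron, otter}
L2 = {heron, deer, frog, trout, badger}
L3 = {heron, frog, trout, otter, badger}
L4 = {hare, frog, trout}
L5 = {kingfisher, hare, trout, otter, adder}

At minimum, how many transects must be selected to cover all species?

L1, L2, L5 together cover {kingfisher, owl, heron, deer, hare, frog, trout, otter, badger, adder} — every species.
No 2 of the 5 transects cover everything (all 10 pairs fall short), so 3 is minimum.

3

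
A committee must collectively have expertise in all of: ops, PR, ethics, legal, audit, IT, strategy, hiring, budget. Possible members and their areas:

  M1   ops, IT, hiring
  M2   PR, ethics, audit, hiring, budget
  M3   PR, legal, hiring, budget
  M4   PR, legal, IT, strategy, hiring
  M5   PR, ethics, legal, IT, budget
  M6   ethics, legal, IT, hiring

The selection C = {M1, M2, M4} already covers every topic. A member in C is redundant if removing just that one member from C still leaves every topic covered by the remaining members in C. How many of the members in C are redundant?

Drop M1: ops uncovered — not redundant.
Drop M2: ethics, audit, budget uncovered — not redundant.
Drop M4: legal, strategy uncovered — not redundant.
None of the members in C is redundant.

0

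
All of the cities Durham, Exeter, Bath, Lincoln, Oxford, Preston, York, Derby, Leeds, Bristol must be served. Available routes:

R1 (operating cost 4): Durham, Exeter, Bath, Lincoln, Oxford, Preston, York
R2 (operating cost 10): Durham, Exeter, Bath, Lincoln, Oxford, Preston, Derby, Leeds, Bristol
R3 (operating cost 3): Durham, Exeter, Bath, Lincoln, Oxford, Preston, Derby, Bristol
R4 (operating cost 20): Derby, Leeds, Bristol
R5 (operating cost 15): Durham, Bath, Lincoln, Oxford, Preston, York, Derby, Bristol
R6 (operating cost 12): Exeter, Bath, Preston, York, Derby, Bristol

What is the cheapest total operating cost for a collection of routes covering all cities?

14

R1, R2 cover every city at operating cost 4 + 10 = 14.
Any cover uses at least 2 routes; among all covering selections none totals below 14.
Greedy by coverage-per-operating cost would pick R3, R1, R2 for 17 — worse than the optimum 14.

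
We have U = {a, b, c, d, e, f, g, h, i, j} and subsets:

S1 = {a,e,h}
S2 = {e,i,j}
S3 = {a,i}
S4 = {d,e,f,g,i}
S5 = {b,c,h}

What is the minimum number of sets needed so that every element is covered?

S1, S2, S4, S5 together cover {a, b, c, d, e, f, g, h, i, j} — every element.
No 3 of the 5 sets cover everything (all 10 triples fall short), so 4 is minimum.

4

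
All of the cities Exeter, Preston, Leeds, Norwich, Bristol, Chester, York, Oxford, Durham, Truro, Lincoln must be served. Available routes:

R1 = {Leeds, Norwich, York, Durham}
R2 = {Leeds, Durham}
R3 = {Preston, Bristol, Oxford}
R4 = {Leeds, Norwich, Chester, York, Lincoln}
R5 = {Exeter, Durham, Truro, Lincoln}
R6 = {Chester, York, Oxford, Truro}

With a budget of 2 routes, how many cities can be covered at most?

Choosing R3, R4 covers {Preston, Leeds, Norwich, Bristol, Chester, York, Oxford, Lincoln} — 8 cities.
No choice of 2 routes does better; here Exeter, Durham, Truro are left uncovered.

8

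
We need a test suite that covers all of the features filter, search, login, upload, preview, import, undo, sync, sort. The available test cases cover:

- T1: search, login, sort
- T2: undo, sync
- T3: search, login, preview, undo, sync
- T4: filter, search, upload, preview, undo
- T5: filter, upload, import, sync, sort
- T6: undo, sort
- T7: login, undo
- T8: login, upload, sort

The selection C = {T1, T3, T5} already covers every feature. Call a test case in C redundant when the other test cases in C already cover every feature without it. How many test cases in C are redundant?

Drop T1: the rest still cover every feature — redundant.
Drop T3: preview, undo uncovered — not redundant.
Drop T5: filter, upload, import uncovered — not redundant.
1 redundant: T1.

1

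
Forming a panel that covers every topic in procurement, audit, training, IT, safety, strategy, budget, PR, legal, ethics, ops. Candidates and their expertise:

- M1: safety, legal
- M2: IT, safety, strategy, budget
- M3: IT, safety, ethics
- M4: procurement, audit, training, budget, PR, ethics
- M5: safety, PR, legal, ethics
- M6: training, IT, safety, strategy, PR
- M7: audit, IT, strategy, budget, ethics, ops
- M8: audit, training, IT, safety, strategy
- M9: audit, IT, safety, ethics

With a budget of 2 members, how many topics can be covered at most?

Choosing M2, M4 covers {procurement, audit, training, IT, safety, strategy, budget, PR, ethics} — 9 topics.
No choice of 2 members does better; here legal, ops are left uncovered.

9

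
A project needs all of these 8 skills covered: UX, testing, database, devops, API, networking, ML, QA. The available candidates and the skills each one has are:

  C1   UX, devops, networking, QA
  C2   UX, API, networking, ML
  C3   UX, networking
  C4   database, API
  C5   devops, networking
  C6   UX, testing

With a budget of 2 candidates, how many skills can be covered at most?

6

Choosing C1, C2 covers {UX, devops, API, networking, ML, QA} — 6 skills.
No choice of 2 candidates does better; here testing, database are left uncovered.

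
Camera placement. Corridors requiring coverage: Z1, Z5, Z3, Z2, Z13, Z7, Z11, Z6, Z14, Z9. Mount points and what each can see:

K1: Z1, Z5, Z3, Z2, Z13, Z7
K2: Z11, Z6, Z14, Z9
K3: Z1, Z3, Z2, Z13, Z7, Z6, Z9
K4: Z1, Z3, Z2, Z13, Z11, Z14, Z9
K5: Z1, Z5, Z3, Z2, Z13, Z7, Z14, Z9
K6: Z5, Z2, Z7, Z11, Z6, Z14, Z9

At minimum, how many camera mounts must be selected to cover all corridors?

2

K1, K2 together cover {Z1, Z5, Z3, Z2, Z13, Z7, Z11, Z6, Z14, Z9} — every corridor.
No single camera mount contains all 10 corridors, so 2 is optimal.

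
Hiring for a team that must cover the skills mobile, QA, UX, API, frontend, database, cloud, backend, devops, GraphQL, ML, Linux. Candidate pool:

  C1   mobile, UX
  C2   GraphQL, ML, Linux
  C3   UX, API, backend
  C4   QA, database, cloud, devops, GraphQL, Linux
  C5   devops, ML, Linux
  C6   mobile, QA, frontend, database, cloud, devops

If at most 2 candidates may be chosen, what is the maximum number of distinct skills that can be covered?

9

Choosing C2, C6 covers {mobile, QA, frontend, database, cloud, devops, GraphQL, ML, Linux} — 9 skills.
No choice of 2 candidates does better; here UX, API, backend are left uncovered.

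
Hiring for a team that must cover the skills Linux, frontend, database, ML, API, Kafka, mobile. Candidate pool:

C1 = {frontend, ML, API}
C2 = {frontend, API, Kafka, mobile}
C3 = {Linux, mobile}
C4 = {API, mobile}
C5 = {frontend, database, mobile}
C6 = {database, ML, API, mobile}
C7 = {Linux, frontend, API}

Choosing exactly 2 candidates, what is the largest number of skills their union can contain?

6

Choosing C2, C6 covers {frontend, database, ML, API, Kafka, mobile} — 6 skills.
No choice of 2 candidates does better; here Linux is left uncovered.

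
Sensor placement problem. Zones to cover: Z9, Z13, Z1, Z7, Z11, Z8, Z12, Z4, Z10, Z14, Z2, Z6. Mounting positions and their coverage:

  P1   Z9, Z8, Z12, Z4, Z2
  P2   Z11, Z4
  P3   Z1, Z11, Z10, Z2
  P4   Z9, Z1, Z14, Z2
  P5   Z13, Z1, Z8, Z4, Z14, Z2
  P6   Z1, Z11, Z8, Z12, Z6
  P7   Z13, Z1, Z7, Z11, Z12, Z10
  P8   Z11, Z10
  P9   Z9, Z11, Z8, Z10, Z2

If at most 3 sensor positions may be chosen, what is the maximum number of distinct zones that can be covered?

11

Choosing P1, P4, P7 covers {Z9, Z13, Z1, Z7, Z11, Z8, Z12, Z4, Z10, Z14, Z2} — 11 zones.
No choice of 3 sensor positions does better; here Z6 is left uncovered.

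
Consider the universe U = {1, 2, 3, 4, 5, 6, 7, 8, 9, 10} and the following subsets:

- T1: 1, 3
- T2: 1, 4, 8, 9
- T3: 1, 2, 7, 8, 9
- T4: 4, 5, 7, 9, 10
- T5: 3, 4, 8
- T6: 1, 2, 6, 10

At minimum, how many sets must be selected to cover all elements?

3

T4, T5, T6 together cover {1, 2, 3, 4, 5, 6, 7, 8, 9, 10} — every element.
No 2 of the 6 sets cover everything (all 15 pairs fall short), so 3 is minimum.
Greedy (largest uncovered first) would take T3, T4, T1, T6 — 4 sets — but 3 suffice.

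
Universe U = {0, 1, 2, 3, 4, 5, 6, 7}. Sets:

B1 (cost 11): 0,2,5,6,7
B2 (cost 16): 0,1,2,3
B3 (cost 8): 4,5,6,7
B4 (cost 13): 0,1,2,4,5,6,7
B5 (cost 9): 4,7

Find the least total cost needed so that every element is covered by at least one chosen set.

24

B2, B3 cover every element at cost 16 + 8 = 24.
Any cover uses at least 2 sets; among all covering selections none totals below 24.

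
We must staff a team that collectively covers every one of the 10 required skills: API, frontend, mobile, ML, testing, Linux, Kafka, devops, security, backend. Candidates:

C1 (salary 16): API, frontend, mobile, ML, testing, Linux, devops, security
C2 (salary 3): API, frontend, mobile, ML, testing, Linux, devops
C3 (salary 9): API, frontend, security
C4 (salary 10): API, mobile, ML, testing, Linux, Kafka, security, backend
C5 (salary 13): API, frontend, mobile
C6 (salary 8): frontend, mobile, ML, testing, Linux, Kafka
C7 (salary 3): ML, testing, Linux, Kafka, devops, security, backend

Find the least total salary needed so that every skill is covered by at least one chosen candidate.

6

C2, C7 cover every skill at salary 3 + 3 = 6.
Any cover uses at least 2 candidates; among all covering selections none totals below 6.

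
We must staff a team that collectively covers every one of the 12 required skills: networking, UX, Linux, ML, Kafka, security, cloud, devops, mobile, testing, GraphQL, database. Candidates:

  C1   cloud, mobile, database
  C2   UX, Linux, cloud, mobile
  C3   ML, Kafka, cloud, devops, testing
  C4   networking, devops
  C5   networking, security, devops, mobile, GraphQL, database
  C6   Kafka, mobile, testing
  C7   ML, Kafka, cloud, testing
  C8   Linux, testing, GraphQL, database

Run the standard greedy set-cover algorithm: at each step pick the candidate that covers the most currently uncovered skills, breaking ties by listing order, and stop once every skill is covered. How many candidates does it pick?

3

Pick 1: C5 covers 6 new skills (networking, security, devops, mobile, GraphQL, database).
Pick 2: C3 covers 4 new skills (ML, Kafka, cloud, testing).
Pick 3: C2 covers 2 new skills (UX, Linux).
Greedy uses 3 candidates.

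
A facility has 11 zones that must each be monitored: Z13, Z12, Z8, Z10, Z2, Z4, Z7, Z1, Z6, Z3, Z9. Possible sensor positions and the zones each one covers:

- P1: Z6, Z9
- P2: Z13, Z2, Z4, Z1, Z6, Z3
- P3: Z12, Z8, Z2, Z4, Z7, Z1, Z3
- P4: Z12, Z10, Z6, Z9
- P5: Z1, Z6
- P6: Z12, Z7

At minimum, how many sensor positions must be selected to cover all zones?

P2, P3, P4 together cover {Z13, Z12, Z8, Z10, Z2, Z4, Z7, Z1, Z6, Z3, Z9} — every zone.
No 2 of the 6 sensor positions cover everything (all 15 pairs fall short), so 3 is minimum.

3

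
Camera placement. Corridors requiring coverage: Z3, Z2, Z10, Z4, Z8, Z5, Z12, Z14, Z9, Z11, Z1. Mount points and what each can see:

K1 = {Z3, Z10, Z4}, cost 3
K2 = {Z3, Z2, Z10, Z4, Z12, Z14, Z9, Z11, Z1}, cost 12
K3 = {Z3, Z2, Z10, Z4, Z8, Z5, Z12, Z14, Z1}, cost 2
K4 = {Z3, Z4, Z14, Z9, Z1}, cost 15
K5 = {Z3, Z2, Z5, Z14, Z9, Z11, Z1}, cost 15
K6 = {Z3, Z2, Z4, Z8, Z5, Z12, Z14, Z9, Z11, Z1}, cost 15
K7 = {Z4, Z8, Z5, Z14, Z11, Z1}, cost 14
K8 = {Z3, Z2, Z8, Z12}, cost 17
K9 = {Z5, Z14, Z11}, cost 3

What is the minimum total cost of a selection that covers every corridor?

K2, K3 cover every corridor at cost 12 + 2 = 14.
Any cover uses at least 2 camera mounts; among all covering selections none totals below 14.
Greedy by coverage-per-cost would pick K3, K9, K2 for 17 — worse than the optimum 14.

14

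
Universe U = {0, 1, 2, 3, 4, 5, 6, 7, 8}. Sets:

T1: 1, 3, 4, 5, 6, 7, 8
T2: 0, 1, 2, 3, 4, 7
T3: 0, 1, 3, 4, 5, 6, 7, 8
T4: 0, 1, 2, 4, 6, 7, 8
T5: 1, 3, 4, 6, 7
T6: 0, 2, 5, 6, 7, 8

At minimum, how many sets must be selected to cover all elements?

2

T1, T2 together cover {0, 1, 2, 3, 4, 5, 6, 7, 8} — every element.
No single set contains all 9 elements, so 2 is optimal.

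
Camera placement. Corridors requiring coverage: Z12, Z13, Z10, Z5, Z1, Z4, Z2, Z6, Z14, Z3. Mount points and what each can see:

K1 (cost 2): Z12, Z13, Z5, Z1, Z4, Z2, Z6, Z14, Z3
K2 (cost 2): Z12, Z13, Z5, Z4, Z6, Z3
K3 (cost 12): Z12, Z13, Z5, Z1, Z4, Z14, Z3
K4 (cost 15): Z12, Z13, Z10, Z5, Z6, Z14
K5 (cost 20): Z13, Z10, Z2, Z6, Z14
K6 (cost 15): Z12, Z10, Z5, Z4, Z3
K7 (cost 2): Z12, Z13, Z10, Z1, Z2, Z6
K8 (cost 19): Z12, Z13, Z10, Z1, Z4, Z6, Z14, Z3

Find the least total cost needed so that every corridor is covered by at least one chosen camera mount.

4

K1, K7 cover every corridor at cost 2 + 2 = 4.
Any cover uses at least 2 camera mounts; among all covering selections none totals below 4.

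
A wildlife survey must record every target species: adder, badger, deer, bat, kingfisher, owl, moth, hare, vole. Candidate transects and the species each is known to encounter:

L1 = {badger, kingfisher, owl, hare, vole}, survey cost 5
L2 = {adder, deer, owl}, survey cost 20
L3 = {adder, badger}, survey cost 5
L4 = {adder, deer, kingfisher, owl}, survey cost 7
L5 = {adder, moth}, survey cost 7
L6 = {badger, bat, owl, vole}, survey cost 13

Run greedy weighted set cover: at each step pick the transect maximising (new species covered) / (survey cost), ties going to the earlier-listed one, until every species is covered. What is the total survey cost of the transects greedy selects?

Pick 1: L1 adds 5 new (badger, kingfisher, owl, hare, vole) at survey cost 5 (ratio 5/5).
Pick 2: L4 adds 2 new (adder, deer) at survey cost 7 (ratio 2/7).
Pick 3: L5 adds 1 new (moth) at survey cost 7 (ratio 1/7).
Pick 4: L6 adds 1 new (bat) at survey cost 13 (ratio 1/13).
Greedy total survey cost: 5 + 7 + 7 + 13 = 32.

32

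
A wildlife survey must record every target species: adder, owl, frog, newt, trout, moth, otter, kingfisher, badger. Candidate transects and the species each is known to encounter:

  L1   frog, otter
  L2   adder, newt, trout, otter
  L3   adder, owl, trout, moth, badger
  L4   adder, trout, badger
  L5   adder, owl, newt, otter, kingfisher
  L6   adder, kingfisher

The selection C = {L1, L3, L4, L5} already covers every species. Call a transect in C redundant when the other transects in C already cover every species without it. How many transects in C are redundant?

1

Drop L1: frog uncovered — not redundant.
Drop L3: moth uncovered — not redundant.
Drop L4: the rest still cover every species — redundant.
Drop L5: newt, kingfisher uncovered — not redundant.
1 redundant: L4.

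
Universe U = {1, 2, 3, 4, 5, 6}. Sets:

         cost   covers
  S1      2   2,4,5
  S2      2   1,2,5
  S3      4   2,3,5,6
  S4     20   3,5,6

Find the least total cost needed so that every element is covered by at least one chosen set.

S1, S2, S3 cover every element at cost 2 + 2 + 4 = 8.
Any cover uses at least 3 sets; among all covering selections none totals below 8.

8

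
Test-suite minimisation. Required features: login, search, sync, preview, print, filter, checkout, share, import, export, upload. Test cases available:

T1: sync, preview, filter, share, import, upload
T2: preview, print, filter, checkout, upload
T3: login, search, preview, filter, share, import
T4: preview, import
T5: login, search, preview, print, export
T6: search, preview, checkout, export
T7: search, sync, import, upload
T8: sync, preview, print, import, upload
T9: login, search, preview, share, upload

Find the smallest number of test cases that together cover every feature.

3

T1, T2, T5 together cover {login, search, sync, preview, print, filter, checkout, share, import, export, upload} — every feature.
No 2 of the 9 test cases cover everything (all 36 pairs fall short), so 3 is minimum.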